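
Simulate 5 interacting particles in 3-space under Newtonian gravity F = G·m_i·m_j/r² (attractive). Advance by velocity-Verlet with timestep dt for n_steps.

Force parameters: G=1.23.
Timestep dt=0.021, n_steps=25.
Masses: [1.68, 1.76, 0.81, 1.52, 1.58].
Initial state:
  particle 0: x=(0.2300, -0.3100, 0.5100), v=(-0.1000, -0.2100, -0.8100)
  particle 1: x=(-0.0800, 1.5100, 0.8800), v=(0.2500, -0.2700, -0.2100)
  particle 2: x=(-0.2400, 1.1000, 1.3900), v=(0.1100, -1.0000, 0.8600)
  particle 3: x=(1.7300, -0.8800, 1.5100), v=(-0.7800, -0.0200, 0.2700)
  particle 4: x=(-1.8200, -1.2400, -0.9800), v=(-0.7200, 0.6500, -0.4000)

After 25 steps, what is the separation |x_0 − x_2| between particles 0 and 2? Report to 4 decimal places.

1.6553

step 0: x0=(0.2300, -0.3100, 0.5100) x1=(-0.0800, 1.5100, 0.8800) x2=(-0.2400, 1.1000, 1.3900) x3=(1.7300, -0.8800, 1.5100) x4=(-1.8200, -1.2400, -0.9800)
step 1: x0=(0.2279, -0.3143, 0.4931) x1=(-0.0748, 1.5039, 0.8759) x2=(-0.2374, 1.0795, 1.4072) x3=(1.7135, -0.8803, 1.5156) x4=(-1.8350, -1.2263, -0.9883)
step 2: x0=(0.2258, -0.3183, 0.4764) x1=(-0.0698, 1.4968, 0.8725) x2=(-0.2342, 1.0597, 1.4227) x3=(1.6966, -0.8805, 1.5210) x4=(-1.8499, -1.2125, -0.9965)
step 3: x0=(0.2237, -0.3220, 0.4598) x1=(-0.0649, 1.4889, 0.8696) x2=(-0.2304, 1.0408, 1.4365) x3=(1.6793, -0.8804, 1.5262) x4=(-1.8646, -1.1985, -1.0045)
step 4: x0=(0.2217, -0.3255, 0.4435) x1=(-0.0601, 1.4801, 0.8673) x2=(-0.2261, 1.0225, 1.4489) x3=(1.6618, -0.8801, 1.5312) x4=(-1.8791, -1.1845, -1.0124)
step 5: x0=(0.2196, -0.3287, 0.4274) x1=(-0.0555, 1.4705, 0.8654) x2=(-0.2214, 1.0049, 1.4598) x3=(1.6439, -0.8797, 1.5360) x4=(-1.8934, -1.1703, -1.0201)
step 6: x0=(0.2175, -0.3316, 0.4115) x1=(-0.0509, 1.4601, 0.8641) x2=(-0.2161, 0.9879, 1.4692) x3=(1.6257, -0.8790, 1.5406) x4=(-1.9075, -1.1560, -1.0277)
step 7: x0=(0.2155, -0.3343, 0.3959) x1=(-0.0464, 1.4489, 0.8633) x2=(-0.2104, 0.9715, 1.4772) x3=(1.6071, -0.8781, 1.5450) x4=(-1.9215, -1.1417, -1.0352)
step 8: x0=(0.2134, -0.3367, 0.3805) x1=(-0.0420, 1.4369, 0.8629) x2=(-0.2043, 0.9556, 1.4838) x3=(1.5882, -0.8771, 1.5492) x4=(-1.9352, -1.1272, -1.0424)
step 9: x0=(0.2114, -0.3388, 0.3653) x1=(-0.0377, 1.4241, 0.8630) x2=(-0.1977, 0.9403, 1.4890) x3=(1.5690, -0.8758, 1.5531) x4=(-1.9488, -1.1126, -1.0496)
step 10: x0=(0.2093, -0.3407, 0.3504) x1=(-0.0334, 1.4105, 0.8635) x2=(-0.1907, 0.9255, 1.4929) x3=(1.5494, -0.8743, 1.5569) x4=(-1.9622, -1.0979, -1.0566)
step 11: x0=(0.2073, -0.3422, 0.3357) x1=(-0.0292, 1.3962, 0.8644) x2=(-0.1833, 0.9113, 1.4954) x3=(1.5295, -0.8726, 1.5604) x4=(-1.9754, -1.0831, -1.0634)
step 12: x0=(0.2053, -0.3435, 0.3213) x1=(-0.0251, 1.3811, 0.8658) x2=(-0.1755, 0.8975, 1.4966) x3=(1.5093, -0.8707, 1.5637) x4=(-1.9885, -1.0682, -1.0701)
step 13: x0=(0.2032, -0.3446, 0.3072) x1=(-0.0211, 1.3652, 0.8676) x2=(-0.1673, 0.8843, 1.4963) x3=(1.4887, -0.8685, 1.5668) x4=(-2.0013, -1.0532, -1.0766)
step 14: x0=(0.2012, -0.3453, 0.2934) x1=(-0.0171, 1.3485, 0.8698) x2=(-0.1587, 0.8717, 1.4947) x3=(1.4678, -0.8662, 1.5696) x4=(-2.0139, -1.0381, -1.0830)
step 15: x0=(0.1991, -0.3458, 0.2799) x1=(-0.0132, 1.3310, 0.8725) x2=(-0.1497, 0.8595, 1.4917) x3=(1.4466, -0.8636, 1.5722) x4=(-2.0264, -1.0229, -1.0893)
step 16: x0=(0.1971, -0.3460, 0.2666) x1=(-0.0094, 1.3127, 0.8757) x2=(-0.1403, 0.8480, 1.4872) x3=(1.4250, -0.8607, 1.5746) x4=(-2.0386, -1.0076, -1.0954)
step 17: x0=(0.1950, -0.3459, 0.2537) x1=(-0.0056, 1.2935, 0.8793) x2=(-0.1305, 0.8370, 1.4812) x3=(1.4031, -0.8577, 1.5767) x4=(-2.0507, -0.9923, -1.1013)
step 18: x0=(0.1930, -0.3455, 0.2411) x1=(-0.0018, 1.2735, 0.8834) x2=(-0.1204, 0.8267, 1.4737) x3=(1.3809, -0.8544, 1.5786) x4=(-2.0626, -0.9768, -1.1071)
step 19: x0=(0.1909, -0.3448, 0.2288) x1=(0.0018, 1.2526, 0.8880) x2=(-0.1098, 0.8170, 1.4646) x3=(1.3584, -0.8508, 1.5802) x4=(-2.0743, -0.9612, -1.1127)
step 20: x0=(0.1888, -0.3439, 0.2169) x1=(0.0054, 1.2308, 0.8931) x2=(-0.0988, 0.8080, 1.4539) x3=(1.3355, -0.8470, 1.5815) x4=(-2.0857, -0.9456, -1.1182)
step 21: x0=(0.1867, -0.3426, 0.2053) x1=(0.0089, 1.2081, 0.8988) x2=(-0.0874, 0.7998, 1.4414) x3=(1.3122, -0.8429, 1.5826) x4=(-2.0970, -0.9298, -1.1235)
step 22: x0=(0.1846, -0.3410, 0.1941) x1=(0.0124, 1.1844, 0.9051) x2=(-0.0756, 0.7924, 1.4270) x3=(1.2887, -0.8386, 1.5834) x4=(-2.1081, -0.9140, -1.1287)
step 23: x0=(0.1825, -0.3391, 0.1833) x1=(0.0158, 1.1597, 0.9121) x2=(-0.0634, 0.7859, 1.4106) x3=(1.2648, -0.8340, 1.5839) x4=(-2.1190, -0.8981, -1.1338)
step 24: x0=(0.1804, -0.3369, 0.1728) x1=(0.0191, 1.1338, 0.9198) x2=(-0.0507, 0.7805, 1.3920) x3=(1.2405, -0.8291, 1.5841) x4=(-2.1297, -0.8821, -1.1386)
step 25: x0=(0.1783, -0.3343, 0.1628) x1=(0.0223, 1.1068, 0.9283) x2=(-0.0376, 0.7763, 1.3711) x3=(1.2160, -0.8240, 1.5841) x4=(-2.1402, -0.8660, -1.1434)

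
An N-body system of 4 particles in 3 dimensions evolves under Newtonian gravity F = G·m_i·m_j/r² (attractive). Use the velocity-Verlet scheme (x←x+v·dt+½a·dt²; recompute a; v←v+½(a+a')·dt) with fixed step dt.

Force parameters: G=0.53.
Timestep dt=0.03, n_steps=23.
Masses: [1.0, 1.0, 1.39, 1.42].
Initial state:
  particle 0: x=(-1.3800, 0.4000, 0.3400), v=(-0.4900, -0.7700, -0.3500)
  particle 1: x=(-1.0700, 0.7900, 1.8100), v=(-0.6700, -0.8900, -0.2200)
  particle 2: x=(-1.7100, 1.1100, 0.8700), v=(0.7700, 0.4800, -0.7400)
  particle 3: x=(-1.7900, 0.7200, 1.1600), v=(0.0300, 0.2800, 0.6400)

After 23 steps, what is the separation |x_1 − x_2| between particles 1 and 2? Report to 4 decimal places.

step 0: x0=(-1.3800, 0.4000, 0.3400) x1=(-1.0700, 0.7900, 1.8100) x2=(-1.7100, 1.1100, 0.8700) x3=(-1.7900, 0.7200, 1.1600)
step 1: x0=(-1.3950, 0.3773, 0.3301) x1=(-1.0905, 0.7633, 1.8029) x2=(-1.6869, 1.1230, 0.8486) x3=(-1.7886, 0.7294, 1.1784)
step 2: x0=(-1.4104, 0.3555, 0.3214) x1=(-1.1119, 0.7367, 1.7947) x2=(-1.6640, 1.1337, 0.8288) x3=(-1.7861, 0.7405, 1.1951)
step 3: x0=(-1.4262, 0.3345, 0.3137) x1=(-1.1341, 0.7102, 1.7853) x2=(-1.6413, 1.1423, 0.8104) x3=(-1.7825, 0.7530, 1.2105)
step 4: x0=(-1.4423, 0.3145, 0.3072) x1=(-1.1573, 0.6839, 1.7748) x2=(-1.6188, 1.1489, 0.7935) x3=(-1.7779, 0.7666, 1.2245)
step 5: x0=(-1.4587, 0.2953, 0.3017) x1=(-1.1814, 0.6578, 1.7631) x2=(-1.5967, 1.1538, 0.7780) x3=(-1.7721, 0.7812, 1.2372)
step 6: x0=(-1.4753, 0.2770, 0.2971) x1=(-1.2065, 0.6320, 1.7500) x2=(-1.5748, 1.1570, 0.7639) x3=(-1.7651, 0.7965, 1.2488)
step 7: x0=(-1.4921, 0.2595, 0.2936) x1=(-1.2326, 0.6066, 1.7357) x2=(-1.5533, 1.1587, 0.7511) x3=(-1.7569, 0.8124, 1.2594)
step 8: x0=(-1.5090, 0.2429, 0.2909) x1=(-1.2598, 0.5818, 1.7199) x2=(-1.5321, 1.1589, 0.7397) x3=(-1.7476, 0.8288, 1.2690)
step 9: x0=(-1.5260, 0.2273, 0.2892) x1=(-1.2880, 0.5576, 1.7026) x2=(-1.5114, 1.1578, 0.7296) x3=(-1.7370, 0.8454, 1.2776)
step 10: x0=(-1.5430, 0.2124, 0.2884) x1=(-1.3174, 0.5342, 1.6838) x2=(-1.4911, 1.1554, 0.7209) x3=(-1.7252, 0.8620, 1.2855)
step 11: x0=(-1.5600, 0.1985, 0.2884) x1=(-1.3478, 0.5118, 1.6634) x2=(-1.4713, 1.1518, 0.7135) x3=(-1.7122, 0.8786, 1.2925)
step 12: x0=(-1.5770, 0.1853, 0.2892) x1=(-1.3793, 0.4906, 1.6415) x2=(-1.4521, 1.1469, 0.7074) x3=(-1.6979, 0.8949, 1.2987)
step 13: x0=(-1.5939, 0.1731, 0.2909) x1=(-1.4117, 0.4709, 1.6179) x2=(-1.4333, 1.1410, 0.7027) x3=(-1.6825, 0.9107, 1.3042)
step 14: x0=(-1.6108, 0.1617, 0.2934) x1=(-1.4450, 0.4527, 1.5926) x2=(-1.4151, 1.1340, 0.6994) x3=(-1.6660, 0.9259, 1.3089)
step 15: x0=(-1.6275, 0.1511, 0.2968) x1=(-1.4791, 0.4363, 1.5658) x2=(-1.3976, 1.1260, 0.6974) x3=(-1.6484, 0.9402, 1.3127)
step 16: x0=(-1.6441, 0.1413, 0.3009) x1=(-1.5137, 0.4218, 1.5374) x2=(-1.3806, 1.1169, 0.6969) x3=(-1.6299, 0.9535, 1.3157)
step 17: x0=(-1.6605, 0.1323, 0.3058) x1=(-1.5486, 0.4094, 1.5076) x2=(-1.3643, 1.1069, 0.6979) x3=(-1.6107, 0.9657, 1.3178)
step 18: x0=(-1.6767, 0.1242, 0.3115) x1=(-1.5837, 0.3991, 1.4765) x2=(-1.3488, 1.0960, 0.7003) x3=(-1.5908, 0.9768, 1.3187)
step 19: x0=(-1.6927, 0.1169, 0.3181) x1=(-1.6187, 0.3910, 1.4441) x2=(-1.3339, 1.0842, 0.7042) x3=(-1.5704, 0.9867, 1.3185)
step 20: x0=(-1.7085, 0.1104, 0.3254) x1=(-1.6535, 0.3849, 1.4106) x2=(-1.3199, 1.0716, 0.7097) x3=(-1.5496, 0.9953, 1.3170)
step 21: x0=(-1.7240, 0.1047, 0.3336) x1=(-1.6877, 0.3808, 1.3760) x2=(-1.3067, 1.0581, 0.7169) x3=(-1.5285, 1.0028, 1.3139)
step 22: x0=(-1.7392, 0.0998, 0.3427) x1=(-1.7213, 0.3786, 1.3405) x2=(-1.2944, 1.0439, 0.7257) x3=(-1.5071, 1.0092, 1.3093)
step 23: x0=(-1.7541, 0.0958, 0.3526) x1=(-1.7542, 0.3782, 1.3041) x2=(-1.2830, 1.0289, 0.7364) x3=(-1.4855, 1.0144, 1.3030)

0.9837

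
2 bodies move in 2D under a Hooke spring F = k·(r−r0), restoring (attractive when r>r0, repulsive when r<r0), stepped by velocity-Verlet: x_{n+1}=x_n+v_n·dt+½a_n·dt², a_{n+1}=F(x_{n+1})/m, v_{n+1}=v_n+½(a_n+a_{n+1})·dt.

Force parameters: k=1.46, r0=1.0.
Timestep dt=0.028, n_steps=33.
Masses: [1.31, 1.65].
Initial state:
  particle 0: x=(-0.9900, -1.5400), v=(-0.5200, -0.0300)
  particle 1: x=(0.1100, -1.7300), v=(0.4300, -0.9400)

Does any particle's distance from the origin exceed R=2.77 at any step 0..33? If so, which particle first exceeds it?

no

step 0: x0=(-0.9900, -1.5400) x1=(0.1100, -1.7300)
step 1: x0=(-1.0045, -1.5408) x1=(0.1220, -1.7563)
step 2: x0=(-1.0189, -1.5417) x1=(0.1339, -1.7826)
step 3: x0=(-1.0331, -1.5426) x1=(0.1457, -1.8089)
step 4: x0=(-1.0472, -1.5436) x1=(0.1573, -1.8351)
step 5: x0=(-1.0610, -1.5446) x1=(0.1688, -1.8613)
step 6: x0=(-1.0747, -1.5456) x1=(0.1801, -1.8875)
step 7: x0=(-1.0880, -1.5467) x1=(0.1912, -1.9136)
step 8: x0=(-1.1011, -1.5479) x1=(0.2021, -1.9396)
step 9: x0=(-1.1139, -1.5492) x1=(0.2127, -1.9656)
step 10: x0=(-1.1264, -1.5506) x1=(0.2231, -1.9914)
step 11: x0=(-1.1385, -1.5521) x1=(0.2332, -2.0172)
step 12: x0=(-1.1502, -1.5538) x1=(0.2430, -2.0429)
step 13: x0=(-1.1616, -1.5555) x1=(0.2525, -2.0685)
step 14: x0=(-1.1725, -1.5575) x1=(0.2616, -2.0940)
step 15: x0=(-1.1830, -1.5595) x1=(0.2704, -2.1193)
step 16: x0=(-1.1931, -1.5618) x1=(0.2789, -2.1445)
step 17: x0=(-1.2026, -1.5643) x1=(0.2870, -2.1695)
step 18: x0=(-1.2117, -1.5669) x1=(0.2947, -2.1944)
step 19: x0=(-1.2203, -1.5698) x1=(0.3020, -2.2191)
step 20: x0=(-1.2283, -1.5728) x1=(0.3088, -2.2437)
step 21: x0=(-1.2358, -1.5762) x1=(0.3153, -2.2680)
step 22: x0=(-1.2428, -1.5797) x1=(0.3213, -2.2922)
step 23: x0=(-1.2492, -1.5836) x1=(0.3268, -2.3161)
step 24: x0=(-1.2550, -1.5877) x1=(0.3319, -2.3398)
step 25: x0=(-1.2602, -1.5921) x1=(0.3365, -2.3633)
step 26: x0=(-1.2647, -1.5967) x1=(0.3406, -2.3866)
step 27: x0=(-1.2687, -1.6017) x1=(0.3442, -2.4097)
step 28: x0=(-1.2720, -1.6070) x1=(0.3474, -2.4324)
step 29: x0=(-1.2747, -1.6126) x1=(0.3500, -2.4550)
step 30: x0=(-1.2768, -1.6186) x1=(0.3521, -2.4772)
step 31: x0=(-1.2782, -1.6249) x1=(0.3537, -2.4992)
step 32: x0=(-1.2790, -1.6315) x1=(0.3548, -2.5209)
step 33: x0=(-1.2791, -1.6385) x1=(0.3553, -2.5423)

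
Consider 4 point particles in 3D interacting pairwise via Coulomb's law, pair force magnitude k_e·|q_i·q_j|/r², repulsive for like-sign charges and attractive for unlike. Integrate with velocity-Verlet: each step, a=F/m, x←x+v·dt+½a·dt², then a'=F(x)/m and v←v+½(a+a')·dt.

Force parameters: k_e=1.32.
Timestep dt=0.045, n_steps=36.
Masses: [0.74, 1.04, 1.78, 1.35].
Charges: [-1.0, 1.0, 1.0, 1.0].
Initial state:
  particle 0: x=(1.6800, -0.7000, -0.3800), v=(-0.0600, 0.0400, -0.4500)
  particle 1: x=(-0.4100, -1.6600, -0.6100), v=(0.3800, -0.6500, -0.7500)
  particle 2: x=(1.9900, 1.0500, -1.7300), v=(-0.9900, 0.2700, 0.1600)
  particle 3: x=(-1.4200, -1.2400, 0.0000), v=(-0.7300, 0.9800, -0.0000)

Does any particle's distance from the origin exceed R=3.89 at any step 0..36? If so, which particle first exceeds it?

step 0: x0=(1.6800, -0.7000, -0.3800) x1=(-0.4100, -1.6600, -0.6100) x2=(1.9900, 1.0500, -1.7300) x3=(-1.4200, -1.2400, 0.0000)
step 1: x0=(1.6769, -0.6981, -0.4005) x1=(-0.3921, -1.6895, -0.6441) x2=(1.9455, 1.0621, -1.7227) x3=(-1.4533, -1.1957, 0.0003)
step 2: x0=(1.6729, -0.6959, -0.4214) x1=(-0.3727, -1.7194, -0.6788) x2=(1.9011, 1.0741, -1.7154) x3=(-1.4874, -1.1510, 0.0012)
step 3: x0=(1.6680, -0.6935, -0.4428) x1=(-0.3520, -1.7498, -0.7140) x2=(1.8567, 1.0859, -1.7079) x3=(-1.5221, -1.1059, 0.0025)
step 4: x0=(1.6623, -0.6909, -0.4647) x1=(-0.3301, -1.7806, -0.7496) x2=(1.8125, 1.0976, -1.7002) x3=(-1.5574, -1.0606, 0.0043)
step 5: x0=(1.6556, -0.6880, -0.4871) x1=(-0.3072, -1.8117, -0.7856) x2=(1.7684, 1.1092, -1.6925) x3=(-1.5931, -1.0148, 0.0064)
step 6: x0=(1.6481, -0.6848, -0.5099) x1=(-0.2832, -1.8431, -0.8218) x2=(1.7244, 1.1206, -1.6846) x3=(-1.6293, -0.9689, 0.0089)
step 7: x0=(1.6397, -0.6814, -0.5332) x1=(-0.2584, -1.8748, -0.8583) x2=(1.6804, 1.1319, -1.6766) x3=(-1.6659, -0.9226, 0.0117)
step 8: x0=(1.6305, -0.6777, -0.5569) x1=(-0.2327, -1.9068, -0.8951) x2=(1.6367, 1.1430, -1.6685) x3=(-1.7027, -0.8761, 0.0147)
step 9: x0=(1.6203, -0.6737, -0.5812) x1=(-0.2062, -1.9390, -0.9320) x2=(1.5930, 1.1540, -1.6603) x3=(-1.7399, -0.8295, 0.0179)
step 10: x0=(1.6092, -0.6695, -0.6059) x1=(-0.1790, -1.9713, -0.9690) x2=(1.5494, 1.1648, -1.6520) x3=(-1.7772, -0.7826, 0.0214)
step 11: x0=(1.5973, -0.6649, -0.6310) x1=(-0.1511, -2.0038, -1.0061) x2=(1.5060, 1.1755, -1.6435) x3=(-1.8148, -0.7355, 0.0251)
step 12: x0=(1.5844, -0.6601, -0.6566) x1=(-0.1226, -2.0364, -1.0434) x2=(1.4628, 1.1860, -1.6350) x3=(-1.8526, -0.6884, 0.0289)
step 13: x0=(1.5706, -0.6550, -0.6827) x1=(-0.0934, -2.0691, -1.0807) x2=(1.4196, 1.1964, -1.6263) x3=(-1.8905, -0.6410, 0.0329)
step 14: x0=(1.5560, -0.6497, -0.7092) x1=(-0.0637, -2.1019, -1.1180) x2=(1.3766, 1.2066, -1.6176) x3=(-1.9286, -0.5936, 0.0371)
step 15: x0=(1.5405, -0.6441, -0.7361) x1=(-0.0334, -2.1347, -1.1554) x2=(1.3338, 1.2166, -1.6087) x3=(-1.9668, -0.5461, 0.0414)
step 16: x0=(1.5240, -0.6382, -0.7635) x1=(-0.0026, -2.1675, -1.1928) x2=(1.2911, 1.2265, -1.5997) x3=(-2.0052, -0.4984, 0.0458)
step 17: x0=(1.5067, -0.6320, -0.7914) x1=(0.0288, -2.2003, -1.2302) x2=(1.2485, 1.2361, -1.5907) x3=(-2.0436, -0.4507, 0.0503)
step 18: x0=(1.4886, -0.6256, -0.8196) x1=(0.0607, -2.2331, -1.2676) x2=(1.2061, 1.2456, -1.5815) x3=(-2.0822, -0.4029, 0.0549)
step 19: x0=(1.4695, -0.6189, -0.8483) x1=(0.0930, -2.2658, -1.3050) x2=(1.1639, 1.2549, -1.5723) x3=(-2.1209, -0.3551, 0.0597)
step 20: x0=(1.4496, -0.6119, -0.8773) x1=(0.1257, -2.2984, -1.3424) x2=(1.1218, 1.2640, -1.5630) x3=(-2.1597, -0.3072, 0.0645)
step 21: x0=(1.4289, -0.6047, -0.9068) x1=(0.1589, -2.3310, -1.3797) x2=(1.0799, 1.2729, -1.5536) x3=(-2.1985, -0.2592, 0.0694)
step 22: x0=(1.4073, -0.5972, -0.9366) x1=(0.1925, -2.3634, -1.4171) x2=(1.0382, 1.2816, -1.5441) x3=(-2.2374, -0.2112, 0.0744)
step 23: x0=(1.3849, -0.5895, -0.9668) x1=(0.2265, -2.3957, -1.4543) x2=(0.9966, 1.2901, -1.5346) x3=(-2.2765, -0.1632, 0.0795)
step 24: x0=(1.3617, -0.5815, -0.9974) x1=(0.2609, -2.4279, -1.4916) x2=(0.9552, 1.2984, -1.5250) x3=(-2.3155, -0.1152, 0.0847)
step 25: x0=(1.3377, -0.5732, -1.0283) x1=(0.2956, -2.4599, -1.5288) x2=(0.9140, 1.3065, -1.5153) x3=(-2.3547, -0.0671, 0.0899)
step 26: x0=(1.3130, -0.5647, -1.0595) x1=(0.3307, -2.4917, -1.5659) x2=(0.8730, 1.3143, -1.5056) x3=(-2.3940, -0.0190, 0.0952)
step 27: x0=(1.2875, -0.5559, -1.0911) x1=(0.3660, -2.5234, -1.6030) x2=(0.8322, 1.3219, -1.4958) x3=(-2.4333, 0.0290, 0.1006)
step 28: x0=(1.2612, -0.5468, -1.1229) x1=(0.4017, -2.5548, -1.6400) x2=(0.7915, 1.3293, -1.4860) x3=(-2.4726, 0.0771, 0.1060)
step 29: x0=(1.2343, -0.5375, -1.1550) x1=(0.4376, -2.5861, -1.6770) x2=(0.7511, 1.3365, -1.4762) x3=(-2.5121, 0.1252, 0.1115)
step 30: x0=(1.2067, -0.5278, -1.1873) x1=(0.4738, -2.6171, -1.7139) x2=(0.7108, 1.3434, -1.4663) x3=(-2.5516, 0.1733, 0.1171)
step 31: x0=(1.1784, -0.5179, -1.2198) x1=(0.5102, -2.6480, -1.7508) x2=(0.6707, 1.3500, -1.4564) x3=(-2.5912, 0.2214, 0.1227)
step 32: x0=(1.1494, -0.5076, -1.2526) x1=(0.5468, -2.6786, -1.7876) x2=(0.6308, 1.3564, -1.4465) x3=(-2.6309, 0.2695, 0.1284)
step 33: x0=(1.1198, -0.4970, -1.2855) x1=(0.5837, -2.7090, -1.8244) x2=(0.5911, 1.3626, -1.4366) x3=(-2.6706, 0.3176, 0.1341)
step 34: x0=(1.0897, -0.4861, -1.3186) x1=(0.6207, -2.7391, -1.8611) x2=(0.5517, 1.3684, -1.4267) x3=(-2.7104, 0.3657, 0.1398)
step 35: x0=(1.0589, -0.4748, -1.3518) x1=(0.6579, -2.7691, -1.8978) x2=(0.5124, 1.3740, -1.4169) x3=(-2.7503, 0.4138, 0.1457)
step 36: x0=(1.0275, -0.4631, -1.3851) x1=(0.6952, -2.7988, -1.9344) x2=(0.4733, 1.3794, -1.4070) x3=(-2.7902, 0.4618, 0.1515)

no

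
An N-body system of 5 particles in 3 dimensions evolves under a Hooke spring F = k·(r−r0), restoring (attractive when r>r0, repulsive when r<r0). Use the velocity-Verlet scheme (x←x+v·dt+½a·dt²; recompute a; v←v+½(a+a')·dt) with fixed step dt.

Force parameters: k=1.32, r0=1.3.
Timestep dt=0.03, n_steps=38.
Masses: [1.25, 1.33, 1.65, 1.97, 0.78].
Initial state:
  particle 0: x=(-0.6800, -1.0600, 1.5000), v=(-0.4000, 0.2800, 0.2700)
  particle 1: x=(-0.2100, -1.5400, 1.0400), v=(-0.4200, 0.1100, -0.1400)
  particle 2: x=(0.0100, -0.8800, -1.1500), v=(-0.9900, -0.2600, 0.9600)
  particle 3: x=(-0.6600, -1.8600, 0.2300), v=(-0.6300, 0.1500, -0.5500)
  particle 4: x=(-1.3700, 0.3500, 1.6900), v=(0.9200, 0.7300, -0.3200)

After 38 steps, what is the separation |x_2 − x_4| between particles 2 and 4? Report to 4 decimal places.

2.1671

step 0: x0=(-0.6800, -1.0600, 1.5000) x1=(-0.2100, -1.5400, 1.0400) x2=(0.0100, -0.8800, -1.1500) x3=(-0.6600, -1.8600, 0.2300) x4=(-1.3700, 0.3500, 1.6900)
step 1: x0=(-0.6920, -1.0514, 1.5075) x1=(-0.2226, -1.5363, 1.0355) x2=(-0.0202, -0.8878, -1.1196) x3=(-0.6790, -1.8551, 0.2136) x4=(-1.3410, 0.3696, 1.6782)
step 2: x0=(-0.7041, -1.0422, 1.5138) x1=(-0.2352, -1.5317, 1.0304) x2=(-0.0515, -0.8954, -1.0860) x3=(-0.6982, -1.8493, 0.1974) x4=(-1.3093, 0.3846, 1.6622)
step 3: x0=(-0.7161, -1.0327, 1.5189) x1=(-0.2477, -1.5264, 1.0248) x2=(-0.0837, -0.9029, -1.0495) x3=(-0.7176, -1.8426, 0.1814) x4=(-1.2751, 0.3951, 1.6421)
step 4: x0=(-0.7282, -1.0227, 1.5229) x1=(-0.2603, -1.5202, 1.0186) x2=(-0.1168, -0.9103, -1.0100) x3=(-0.7371, -1.8350, 0.1658) x4=(-1.2386, 0.4010, 1.6179)
step 5: x0=(-0.7403, -1.0124, 1.5256) x1=(-0.2728, -1.5133, 1.0119) x2=(-0.1508, -0.9174, -0.9678) x3=(-0.7568, -1.8266, 0.1504) x4=(-1.2000, 0.4024, 1.5898)
step 6: x0=(-0.7525, -1.0018, 1.5272) x1=(-0.2854, -1.5057, 1.0047) x2=(-0.1855, -0.9243, -0.9230) x3=(-0.7766, -1.8174, 0.1354) x4=(-1.1594, 0.3994, 1.5579)
step 7: x0=(-0.7646, -0.9909, 1.5277) x1=(-0.2978, -1.4973, 0.9970) x2=(-0.2208, -0.9309, -0.8757) x3=(-0.7966, -1.8074, 0.1208) x4=(-1.1171, 0.3922, 1.5225)
step 8: x0=(-0.7767, -0.9797, 1.5271) x1=(-0.3103, -1.4883, 0.9889) x2=(-0.2568, -0.9372, -0.8261) x3=(-0.8168, -1.7966, 0.1067) x4=(-1.0732, 0.3809, 1.4837)
step 9: x0=(-0.7889, -0.9684, 1.5254) x1=(-0.3226, -1.4786, 0.9805) x2=(-0.2933, -0.9432, -0.7744) x3=(-0.8370, -1.7850, 0.0929) x4=(-1.0280, 0.3656, 1.4417)
step 10: x0=(-0.8011, -0.9570, 1.5227) x1=(-0.3349, -1.4684, 0.9716) x2=(-0.3302, -0.9488, -0.7208) x3=(-0.8573, -1.7728, 0.0796) x4=(-0.9818, 0.3467, 1.3967)
step 11: x0=(-0.8133, -0.9455, 1.5191) x1=(-0.3471, -1.4577, 0.9624) x2=(-0.3675, -0.9541, -0.6654) x3=(-0.8778, -1.7598, 0.0668) x4=(-0.9345, 0.3242, 1.3489)
step 12: x0=(-0.8255, -0.9339, 1.5145) x1=(-0.3592, -1.4465, 0.9529) x2=(-0.4051, -0.9589, -0.6084) x3=(-0.8983, -1.7463, 0.0545) x4=(-0.8866, 0.2985, 1.2985)
step 13: x0=(-0.8378, -0.9223, 1.5090) x1=(-0.3711, -1.4349, 0.9431) x2=(-0.4429, -0.9634, -0.5500) x3=(-0.9190, -1.7322, 0.0427) x4=(-0.8381, 0.2697, 1.2459)
step 14: x0=(-0.8502, -0.9108, 1.5027) x1=(-0.3829, -1.4230, 0.9331) x2=(-0.4808, -0.9674, -0.4905) x3=(-0.9397, -1.7175, 0.0313) x4=(-0.7892, 0.2383, 1.1912)
step 15: x0=(-0.8627, -0.8994, 1.4958) x1=(-0.3945, -1.4108, 0.9229) x2=(-0.5189, -0.9709, -0.4299) x3=(-0.9605, -1.7024, 0.0204) x4=(-0.7401, 0.2044, 1.1345)
step 16: x0=(-0.8753, -0.8880, 1.4881) x1=(-0.4059, -1.3984, 0.9126) x2=(-0.5569, -0.9740, -0.3686) x3=(-0.9814, -1.6869, 0.0101) x4=(-0.6909, 0.1683, 1.0763)
step 17: x0=(-0.8880, -0.8768, 1.4799) x1=(-0.4171, -1.3859, 0.9021) x2=(-0.5950, -0.9767, -0.3065) x3=(-1.0024, -1.6711, 0.0001) x4=(-0.6416, 0.1304, 1.0166)
step 18: x0=(-0.9009, -0.8657, 1.4712) x1=(-0.4281, -1.3733, 0.8916) x2=(-0.6329, -0.9788, -0.2440) x3=(-1.0234, -1.6549, -0.0094) x4=(-0.5925, 0.0909, 0.9557)
step 19: x0=(-0.9141, -0.8547, 1.4621) x1=(-0.4387, -1.3608, 0.8810) x2=(-0.6707, -0.9805, -0.1812) x3=(-1.0446, -1.6386, -0.0184) x4=(-0.5435, 0.0500, 0.8938)
step 20: x0=(-0.9274, -0.8438, 1.4526) x1=(-0.4491, -1.3484, 0.8705) x2=(-0.7084, -0.9817, -0.1182) x3=(-1.0658, -1.6221, -0.0271) x4=(-0.4946, 0.0081, 0.8310)
step 21: x0=(-0.9410, -0.8331, 1.4429) x1=(-0.4592, -1.3361, 0.8601) x2=(-0.7460, -0.9825, -0.0551) x3=(-1.0871, -1.6054, -0.0355) x4=(-0.4460, -0.0346, 0.7677)
step 22: x0=(-0.9549, -0.8223, 1.4330) x1=(-0.4689, -1.3241, 0.8498) x2=(-0.7834, -0.9828, 0.0079) x3=(-1.1086, -1.5888, -0.0436) x4=(-0.3976, -0.0779, 0.7038)
step 23: x0=(-0.9690, -0.8117, 1.4229) x1=(-0.4783, -1.3123, 0.8396) x2=(-0.8207, -0.9826, 0.0708) x3=(-1.1301, -1.5721, -0.0515) x4=(-0.3494, -0.1216, 0.6395)
step 24: x0=(-0.9834, -0.8010, 1.4127) x1=(-0.4873, -1.3010, 0.8297) x2=(-0.8580, -0.9821, 0.1336) x3=(-1.1517, -1.5554, -0.0592) x4=(-0.3013, -0.1655, 0.5750)
step 25: x0=(-0.9980, -0.7904, 1.4025) x1=(-0.4958, -1.2900, 0.8199) x2=(-0.8953, -0.9811, 0.1961) x3=(-1.1733, -1.5387, -0.0668) x4=(-0.2533, -0.2094, 0.5103)
step 26: x0=(-1.0129, -0.7796, 1.3923) x1=(-0.5039, -1.2795, 0.8105) x2=(-0.9328, -0.9798, 0.2584) x3=(-1.1950, -1.5221, -0.0744) x4=(-0.2054, -0.2534, 0.4454)
step 27: x0=(-1.0280, -0.7688, 1.3822) x1=(-0.5114, -1.2695, 0.8014) x2=(-0.9703, -0.9782, 0.3205) x3=(-1.2168, -1.5055, -0.0819) x4=(-0.1575, -0.2973, 0.3804)
step 28: x0=(-1.0433, -0.7579, 1.3721) x1=(-0.5185, -1.2600, 0.7925) x2=(-1.0082, -0.9762, 0.3825) x3=(-1.2385, -1.4890, -0.0895) x4=(-0.1097, -0.3413, 0.3153)
step 29: x0=(-1.0588, -0.7468, 1.3620) x1=(-0.5249, -1.2510, 0.7839) x2=(-1.0463, -0.9738, 0.4442) x3=(-1.2603, -1.4725, -0.0971) x4=(-0.0622, -0.3852, 0.2501)
step 30: x0=(-1.0743, -0.7356, 1.3521) x1=(-0.5308, -1.2425, 0.7756) x2=(-1.0847, -0.9712, 0.5058) x3=(-1.2820, -1.4559, -0.1048) x4=(-0.0149, -0.4293, 0.1848)
step 31: x0=(-1.0899, -0.7241, 1.3422) x1=(-0.5360, -1.2345, 0.7675) x2=(-1.1234, -0.9682, 0.5672) x3=(-1.3036, -1.4393, -0.1125) x4=(0.0318, -0.4736, 0.1196)
step 32: x0=(-1.1055, -0.7124, 1.3325) x1=(-0.5405, -1.2270, 0.7594) x2=(-1.1625, -0.9650, 0.6283) x3=(-1.3251, -1.4227, -0.1203) x4=(0.0778, -0.5182, 0.0547)
step 33: x0=(-1.1209, -0.7004, 1.3228) x1=(-0.5443, -1.2198, 0.7515) x2=(-1.2018, -0.9616, 0.6892) x3=(-1.3465, -1.4060, -0.1281) x4=(0.1228, -0.5631, -0.0098)
step 34: x0=(-1.1362, -0.6882, 1.3133) x1=(-0.5475, -1.2131, 0.7435) x2=(-1.2414, -0.9580, 0.7499) x3=(-1.3678, -1.3892, -0.1360) x4=(0.1664, -0.6083, -0.0737)
step 35: x0=(-1.1512, -0.6756, 1.3037) x1=(-0.5500, -1.2067, 0.7354) x2=(-1.2812, -0.9543, 0.8101) x3=(-1.3888, -1.3723, -0.1439) x4=(0.2084, -0.6540, -0.1367)
step 36: x0=(-1.1659, -0.6627, 1.2942) x1=(-0.5518, -1.2006, 0.7272) x2=(-1.3212, -0.9506, 0.8699) x3=(-1.4096, -1.3553, -0.1518) x4=(0.2484, -0.7001, -0.1986)
step 37: x0=(-1.1801, -0.6493, 1.2847) x1=(-0.5531, -1.1948, 0.7188) x2=(-1.3613, -0.9470, 0.9293) x3=(-1.4302, -1.3381, -0.1597) x4=(0.2862, -0.7466, -0.2591)
step 38: x0=(-1.1936, -0.6355, 1.2749) x1=(-0.5537, -1.1892, 0.7101) x2=(-1.4014, -0.9436, 0.9881) x3=(-1.4504, -1.3208, -0.1675) x4=(0.3214, -0.7934, -0.3179)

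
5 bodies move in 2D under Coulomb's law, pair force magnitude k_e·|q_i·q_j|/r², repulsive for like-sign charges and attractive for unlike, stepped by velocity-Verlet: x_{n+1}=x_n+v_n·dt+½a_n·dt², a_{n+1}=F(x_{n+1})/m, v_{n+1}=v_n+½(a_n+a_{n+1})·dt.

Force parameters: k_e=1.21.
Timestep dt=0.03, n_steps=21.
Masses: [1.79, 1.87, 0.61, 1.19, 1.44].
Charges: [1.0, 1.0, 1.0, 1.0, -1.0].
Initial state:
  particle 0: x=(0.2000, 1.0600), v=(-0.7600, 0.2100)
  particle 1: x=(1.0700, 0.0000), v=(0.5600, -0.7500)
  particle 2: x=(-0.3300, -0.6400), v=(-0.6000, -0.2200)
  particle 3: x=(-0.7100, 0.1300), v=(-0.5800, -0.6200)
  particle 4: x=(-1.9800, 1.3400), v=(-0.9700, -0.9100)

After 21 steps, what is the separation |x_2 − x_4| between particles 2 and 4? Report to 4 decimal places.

step 0: x0=(0.2000, 1.0600) x1=(1.0700, 0.0000) x2=(-0.3300, -0.6400) x3=(-0.7100, 0.1300) x4=(-1.9800, 1.3400)
step 1: x0=(0.1772, 1.0667) x1=(1.0871, -0.0226) x2=(-0.3480, -0.6480) x3=(-0.7281, 0.1119) x4=(-2.0089, 1.3125)
step 2: x0=(0.1544, 1.0740) x1=(1.1047, -0.0452) x2=(-0.3659, -0.6588) x3=(-0.7477, 0.0947) x4=(-2.0373, 1.2848)
step 3: x0=(0.1315, 1.0820) x1=(1.1228, -0.0680) x2=(-0.3836, -0.6725) x3=(-0.7686, 0.0786) x4=(-2.0652, 1.2568)
step 4: x0=(0.1086, 1.0906) x1=(1.1414, -0.0909) x2=(-0.4011, -0.6889) x3=(-0.7909, 0.0634) x4=(-2.0926, 1.2284)
step 5: x0=(0.0857, 1.0998) x1=(1.1605, -0.1139) x2=(-0.4185, -0.7081) x3=(-0.8147, 0.0492) x4=(-2.1196, 1.1998)
step 6: x0=(0.0628, 1.1097) x1=(1.1800, -0.1370) x2=(-0.4356, -0.7300) x3=(-0.8397, 0.0360) x4=(-2.1461, 1.1709)
step 7: x0=(0.0399, 1.1201) x1=(1.1999, -0.1602) x2=(-0.4524, -0.7544) x3=(-0.8661, 0.0237) x4=(-2.1722, 1.1417)
step 8: x0=(0.0169, 1.1310) x1=(1.2203, -0.1834) x2=(-0.4691, -0.7813) x3=(-0.8938, 0.0123) x4=(-2.1977, 1.1123)
step 9: x0=(-0.0061, 1.1424) x1=(1.2410, -0.2067) x2=(-0.4855, -0.8106) x3=(-0.9228, 0.0018) x4=(-2.2228, 1.0825)
step 10: x0=(-0.0292, 1.1544) x1=(1.2621, -0.2301) x2=(-0.5017, -0.8422) x3=(-0.9529, -0.0079) x4=(-2.2473, 1.0525)
step 11: x0=(-0.0523, 1.1668) x1=(1.2835, -0.2536) x2=(-0.5177, -0.8758) x3=(-0.9842, -0.0167) x4=(-2.2714, 1.0223)
step 12: x0=(-0.0754, 1.1797) x1=(1.3052, -0.2771) x2=(-0.5336, -0.9115) x3=(-1.0167, -0.0248) x4=(-2.2950, 0.9918)
step 13: x0=(-0.0985, 1.1930) x1=(1.3273, -0.3006) x2=(-0.5494, -0.9491) x3=(-1.0503, -0.0322) x4=(-2.3181, 0.9610)
step 14: x0=(-0.1217, 1.2067) x1=(1.3497, -0.3242) x2=(-0.5650, -0.9884) x3=(-1.0849, -0.0390) x4=(-2.3407, 0.9299)
step 15: x0=(-0.1449, 1.2208) x1=(1.3723, -0.3478) x2=(-0.5806, -1.0293) x3=(-1.1206, -0.0451) x4=(-2.3628, 0.8986)
step 16: x0=(-0.1682, 1.2353) x1=(1.3953, -0.3715) x2=(-0.5961, -1.0718) x3=(-1.1573, -0.0506) x4=(-2.3843, 0.8670)
step 17: x0=(-0.1915, 1.2501) x1=(1.4184, -0.3953) x2=(-0.6117, -1.1157) x3=(-1.1950, -0.0555) x4=(-2.4054, 0.8352)
step 18: x0=(-0.2149, 1.2653) x1=(1.4419, -0.4190) x2=(-0.6272, -1.1609) x3=(-1.2337, -0.0599) x4=(-2.4259, 0.8031)
step 19: x0=(-0.2383, 1.2808) x1=(1.4655, -0.4428) x2=(-0.6427, -1.2073) x3=(-1.2733, -0.0638) x4=(-2.4458, 0.7707)
step 20: x0=(-0.2617, 1.2967) x1=(1.4894, -0.4666) x2=(-0.6583, -1.2548) x3=(-1.3138, -0.0672) x4=(-2.4652, 0.7381)
step 21: x0=(-0.2852, 1.3128) x1=(1.5135, -0.4905) x2=(-0.6739, -1.3034) x3=(-1.3552, -0.0701) x4=(-2.4841, 0.7052)

2.7039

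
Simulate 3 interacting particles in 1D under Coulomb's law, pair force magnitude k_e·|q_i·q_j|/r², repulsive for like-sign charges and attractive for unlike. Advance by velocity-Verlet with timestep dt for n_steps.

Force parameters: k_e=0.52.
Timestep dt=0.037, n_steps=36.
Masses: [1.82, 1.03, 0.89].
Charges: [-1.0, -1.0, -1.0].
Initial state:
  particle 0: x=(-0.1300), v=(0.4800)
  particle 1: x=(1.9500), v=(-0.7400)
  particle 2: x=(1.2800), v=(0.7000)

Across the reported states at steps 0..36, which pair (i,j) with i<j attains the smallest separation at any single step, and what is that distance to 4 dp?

pair (1,2), distance 0.4033

step 0: x0=(-0.1300) x1=(1.9500) x2=(1.2800)
step 1: x0=(-0.1124) x1=(1.9235) x2=(1.3052)
step 2: x0=(-0.0951) x1=(1.8989) x2=(1.3287)
step 3: x0=(-0.0780) x1=(1.8767) x2=(1.3502)
step 4: x0=(-0.0613) x1=(1.8571) x2=(1.3691)
step 5: x0=(-0.0448) x1=(1.8406) x2=(1.3851)
step 6: x0=(-0.0287) x1=(1.8276) x2=(1.3976)
step 7: x0=(-0.0129) x1=(1.8186) x2=(1.4062)
step 8: x0=(0.0027) x1=(1.8138) x2=(1.4105)
step 9: x0=(0.0179) x1=(1.8135) x2=(1.4103)
step 10: x0=(0.0328) x1=(1.8177) x2=(1.4056)
step 11: x0=(0.0473) x1=(1.8262) x2=(1.3965)
step 12: x0=(0.0615) x1=(1.8386) x2=(1.3836)
step 13: x0=(0.0754) x1=(1.8546) x2=(1.3673)
step 14: x0=(0.0889) x1=(1.8737) x2=(1.3481)
step 15: x0=(0.1021) x1=(1.8955) x2=(1.3265)
step 16: x0=(0.1148) x1=(1.9197) x2=(1.3029)
step 17: x0=(0.1272) x1=(1.9459) x2=(1.2779)
step 18: x0=(0.1391) x1=(1.9738) x2=(1.2516)
step 19: x0=(0.1507) x1=(2.0033) x2=(1.2245)
step 20: x0=(0.1617) x1=(2.0341) x2=(1.1967)
step 21: x0=(0.1723) x1=(2.0662) x2=(1.1685)
step 22: x0=(0.1824) x1=(2.0992) x2=(1.1402)
step 23: x0=(0.1919) x1=(2.1332) x2=(1.1118)
step 24: x0=(0.2009) x1=(2.1681) x2=(1.0836)
step 25: x0=(0.2093) x1=(2.2037) x2=(1.0558)
step 26: x0=(0.2171) x1=(2.2400) x2=(1.0285)
step 27: x0=(0.2241) x1=(2.2770) x2=(1.0018)
step 28: x0=(0.2304) x1=(2.3145) x2=(0.9760)
step 29: x0=(0.2359) x1=(2.3526) x2=(0.9512)
step 30: x0=(0.2406) x1=(2.3912) x2=(0.9275)
step 31: x0=(0.2443) x1=(2.4302) x2=(0.9052)
step 32: x0=(0.2471) x1=(2.4698) x2=(0.8843)
step 33: x0=(0.2488) x1=(2.5097) x2=(0.8651)
step 34: x0=(0.2495) x1=(2.5500) x2=(0.8477)
step 35: x0=(0.2489) x1=(2.5907) x2=(0.8323)
step 36: x0=(0.2472) x1=(2.6317) x2=(0.8189)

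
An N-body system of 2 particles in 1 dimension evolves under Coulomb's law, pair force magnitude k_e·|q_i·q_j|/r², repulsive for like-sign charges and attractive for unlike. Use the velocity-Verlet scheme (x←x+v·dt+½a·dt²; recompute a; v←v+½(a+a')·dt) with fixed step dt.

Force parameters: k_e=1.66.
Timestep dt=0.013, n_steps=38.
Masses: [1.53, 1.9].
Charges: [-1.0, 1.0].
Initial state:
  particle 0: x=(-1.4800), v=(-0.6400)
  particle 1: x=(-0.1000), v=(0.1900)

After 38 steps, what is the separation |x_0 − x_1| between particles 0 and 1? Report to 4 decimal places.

step 0: x0=(-1.4800) x1=(-0.1000)
step 1: x0=(-1.4883) x1=(-0.0976)
step 2: x0=(-1.4964) x1=(-0.0952)
step 3: x0=(-1.5045) x1=(-0.0929)
step 4: x0=(-1.5125) x1=(-0.0907)
step 5: x0=(-1.5204) x1=(-0.0886)
step 6: x0=(-1.5282) x1=(-0.0865)
step 7: x0=(-1.5360) x1=(-0.0845)
step 8: x0=(-1.5436) x1=(-0.0826)
step 9: x0=(-1.5511) x1=(-0.0808)
step 10: x0=(-1.5586) x1=(-0.0790)
step 11: x0=(-1.5660) x1=(-0.0773)
step 12: x0=(-1.5733) x1=(-0.0756)
step 13: x0=(-1.5805) x1=(-0.0741)
step 14: x0=(-1.5876) x1=(-0.0725)
step 15: x0=(-1.5947) x1=(-0.0711)
step 16: x0=(-1.6017) x1=(-0.0697)
step 17: x0=(-1.6086) x1=(-0.0684)
step 18: x0=(-1.6154) x1=(-0.0671)
step 19: x0=(-1.6221) x1=(-0.0659)
step 20: x0=(-1.6288) x1=(-0.0648)
step 21: x0=(-1.6354) x1=(-0.0637)
step 22: x0=(-1.6419) x1=(-0.0627)
step 23: x0=(-1.6484) x1=(-0.0617)
step 24: x0=(-1.6548) x1=(-0.0608)
step 25: x0=(-1.6611) x1=(-0.0599)
step 26: x0=(-1.6673) x1=(-0.0592)
step 27: x0=(-1.6734) x1=(-0.0584)
step 28: x0=(-1.6795) x1=(-0.0578)
step 29: x0=(-1.6856) x1=(-0.0571)
step 30: x0=(-1.6915) x1=(-0.0566)
step 31: x0=(-1.6974) x1=(-0.0561)
step 32: x0=(-1.7032) x1=(-0.0556)
step 33: x0=(-1.7090) x1=(-0.0552)
step 34: x0=(-1.7146) x1=(-0.0549)
step 35: x0=(-1.7202) x1=(-0.0546)
step 36: x0=(-1.7258) x1=(-0.0543)
step 37: x0=(-1.7313) x1=(-0.0542)
step 38: x0=(-1.7367) x1=(-0.0540)

1.6827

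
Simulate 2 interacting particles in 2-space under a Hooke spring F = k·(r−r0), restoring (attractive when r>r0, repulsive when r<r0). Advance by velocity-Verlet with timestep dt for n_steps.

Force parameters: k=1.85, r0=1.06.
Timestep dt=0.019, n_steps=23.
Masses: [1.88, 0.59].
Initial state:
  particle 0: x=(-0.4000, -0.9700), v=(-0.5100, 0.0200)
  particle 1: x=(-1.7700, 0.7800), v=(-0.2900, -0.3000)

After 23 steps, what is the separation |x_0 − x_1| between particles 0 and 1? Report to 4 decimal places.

1.6463

step 0: x0=(-0.4000, -0.9700) x1=(-1.7700, 0.7800)
step 1: x0=(-0.4098, -0.9695) x1=(-1.7751, 0.7738)
step 2: x0=(-0.4199, -0.9686) x1=(-1.7794, 0.7665)
step 3: x0=(-0.4302, -0.9674) x1=(-1.7829, 0.7583)
step 4: x0=(-0.4408, -0.9659) x1=(-1.7856, 0.7490)
step 5: x0=(-0.4516, -0.9641) x1=(-1.7875, 0.7387)
step 6: x0=(-0.4626, -0.9620) x1=(-1.7887, 0.7275)
step 7: x0=(-0.4739, -0.9595) x1=(-1.7891, 0.7152)
step 8: x0=(-0.4855, -0.9568) x1=(-1.7887, 0.7021)
step 9: x0=(-0.4972, -0.9538) x1=(-1.7877, 0.6880)
step 10: x0=(-0.5092, -0.9505) x1=(-1.7858, 0.6729)
step 11: x0=(-0.5214, -0.9469) x1=(-1.7833, 0.6570)
step 12: x0=(-0.5338, -0.9430) x1=(-1.7801, 0.6402)
step 13: x0=(-0.5465, -0.9389) x1=(-1.7763, 0.6226)
step 14: x0=(-0.5593, -0.9345) x1=(-1.7718, 0.6041)
step 15: x0=(-0.5723, -0.9299) x1=(-1.7666, 0.5848)
step 16: x0=(-0.5856, -0.9250) x1=(-1.7609, 0.5648)
step 17: x0=(-0.5990, -0.9199) x1=(-1.7545, 0.5440)
step 18: x0=(-0.6126, -0.9146) x1=(-1.7476, 0.5225)
step 19: x0=(-0.6263, -0.9090) x1=(-1.7402, 0.5003)
step 20: x0=(-0.6402, -0.9032) x1=(-1.7322, 0.4775)
step 21: x0=(-0.6543, -0.8973) x1=(-1.7238, 0.4540)
step 22: x0=(-0.6685, -0.8912) x1=(-1.7148, 0.4300)
step 23: x0=(-0.6829, -0.8848) x1=(-1.7055, 0.4054)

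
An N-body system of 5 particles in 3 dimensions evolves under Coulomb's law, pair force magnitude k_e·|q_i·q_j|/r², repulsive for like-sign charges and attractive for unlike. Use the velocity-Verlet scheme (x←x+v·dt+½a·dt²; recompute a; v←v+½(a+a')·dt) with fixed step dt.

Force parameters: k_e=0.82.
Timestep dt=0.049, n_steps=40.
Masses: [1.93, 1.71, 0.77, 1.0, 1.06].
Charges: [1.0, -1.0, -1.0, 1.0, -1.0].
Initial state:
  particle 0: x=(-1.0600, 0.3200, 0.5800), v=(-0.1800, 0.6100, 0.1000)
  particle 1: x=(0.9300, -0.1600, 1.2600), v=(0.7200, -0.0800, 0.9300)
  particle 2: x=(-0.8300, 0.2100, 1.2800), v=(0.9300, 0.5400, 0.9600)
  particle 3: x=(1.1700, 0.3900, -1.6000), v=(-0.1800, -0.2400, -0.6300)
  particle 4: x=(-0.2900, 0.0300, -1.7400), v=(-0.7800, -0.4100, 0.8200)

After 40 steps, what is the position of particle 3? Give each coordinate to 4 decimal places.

step 0: x0=(-1.0600, 0.3200, 0.5800) x1=(0.9300, -0.1600, 1.2600) x2=(-0.8300, 0.2100, 1.2800) x3=(1.1700, 0.3900, -1.6000) x4=(-0.2900, 0.0300, -1.7400)
step 1: x0=(-1.0684, 0.3497, 0.5858) x1=(0.9654, -0.1639, 1.3055) x2=(-0.7855, 0.2369, 1.3249) x3=(1.1608, 0.3781, -1.6308) x4=(-0.3279, 0.0100, -1.6998)
step 2: x0=(-1.0762, 0.3791, 0.5930) x1=(1.0009, -0.1678, 1.3509) x2=(-0.7431, 0.2646, 1.3663) x3=(1.1508, 0.3660, -1.6614) x4=(-0.3652, -0.0097, -1.6597)
step 3: x0=(-1.0832, 0.4083, 0.6014) x1=(1.0367, -0.1718, 1.3962) x2=(-0.7028, 0.2929, 1.4045) x3=(1.1401, 0.3536, -1.6919) x4=(-0.4018, -0.0292, -1.6195)
step 4: x0=(-1.0895, 0.4372, 0.6110) x1=(1.0726, -0.1758, 1.4414) x2=(-0.6645, 0.3219, 1.4400) x3=(1.1286, 0.3410, -1.7221) x4=(-0.4379, -0.0485, -1.5795)
step 5: x0=(-1.0951, 0.4659, 0.6215) x1=(1.1088, -0.1798, 1.4865) x2=(-0.6283, 0.3515, 1.4730) x3=(1.1165, 0.3282, -1.7520) x4=(-0.4735, -0.0676, -1.5395)
step 6: x0=(-1.1001, 0.4944, 0.6330) x1=(1.1451, -0.1838, 1.5316) x2=(-0.5939, 0.3817, 1.5037) x3=(1.1038, 0.3152, -1.7817) x4=(-0.5086, -0.0865, -1.4997)
step 7: x0=(-1.1044, 0.5227, 0.6452) x1=(1.1817, -0.1879, 1.5765) x2=(-0.5615, 0.4125, 1.5325) x3=(1.0904, 0.3020, -1.8112) x4=(-0.5432, -0.1051, -1.4599)
step 8: x0=(-1.1082, 0.5507, 0.6582) x1=(1.2184, -0.1920, 1.6214) x2=(-0.5309, 0.4438, 1.5593) x3=(1.0765, 0.2886, -1.8403) x4=(-0.5773, -0.1235, -1.4203)
step 9: x0=(-1.1114, 0.5787, 0.6718) x1=(1.2554, -0.1962, 1.6663) x2=(-0.5021, 0.4755, 1.5844) x3=(1.0621, 0.2750, -1.8691) x4=(-0.6111, -0.1417, -1.3808)
step 10: x0=(-1.1139, 0.6064, 0.6861) x1=(1.2926, -0.2004, 1.7110) x2=(-0.4750, 0.5078, 1.6078) x3=(1.0471, 0.2612, -1.8976) x4=(-0.6445, -0.1597, -1.3414)
step 11: x0=(-1.1160, 0.6339, 0.7009) x1=(1.3300, -0.2048, 1.7557) x2=(-0.4497, 0.5406, 1.6297) x3=(1.0317, 0.2473, -1.9258) x4=(-0.6775, -0.1775, -1.3022)
step 12: x0=(-1.1174, 0.6613, 0.7163) x1=(1.3676, -0.2091, 1.8004) x2=(-0.4260, 0.5739, 1.6500) x3=(1.0158, 0.2332, -1.9537) x4=(-0.7103, -0.1950, -1.2631)
step 13: x0=(-1.1184, 0.6886, 0.7322) x1=(1.4053, -0.2136, 1.8450) x2=(-0.4040, 0.6076, 1.6689) x3=(0.9995, 0.2190, -1.9812) x4=(-0.7427, -0.2124, -1.2242)
step 14: x0=(-1.1188, 0.7156, 0.7487) x1=(1.4433, -0.2181, 1.8896) x2=(-0.3836, 0.6418, 1.6864) x3=(0.9828, 0.2046, -2.0084) x4=(-0.7749, -0.2295, -1.1854)
step 15: x0=(-1.1186, 0.7425, 0.7656) x1=(1.4814, -0.2227, 1.9342) x2=(-0.3647, 0.6764, 1.7025) x3=(0.9657, 0.1901, -2.0353) x4=(-0.8068, -0.2464, -1.1468)
step 16: x0=(-1.1180, 0.7692, 0.7830) x1=(1.5197, -0.2273, 1.9787) x2=(-0.3474, 0.7114, 1.7173) x3=(0.9483, 0.1755, -2.0619) x4=(-0.8385, -0.2631, -1.1083)
step 17: x0=(-1.1168, 0.7958, 0.8008) x1=(1.5582, -0.2320, 2.0232) x2=(-0.3316, 0.7468, 1.7308) x3=(0.9305, 0.1608, -2.0882) x4=(-0.8699, -0.2796, -1.0699)
step 18: x0=(-1.1151, 0.8222, 0.8191) x1=(1.5968, -0.2368, 2.0677) x2=(-0.3173, 0.7827, 1.7430) x3=(0.9125, 0.1459, -2.1141) x4=(-0.9012, -0.2959, -1.0317)
step 19: x0=(-1.1129, 0.8485, 0.8378) x1=(1.6355, -0.2416, 2.1122) x2=(-0.3045, 0.8189, 1.7540) x3=(0.8941, 0.1310, -2.1398) x4=(-0.9323, -0.3119, -0.9937)
step 20: x0=(-1.1102, 0.8746, 0.8569) x1=(1.6744, -0.2466, 2.1567) x2=(-0.2932, 0.8554, 1.7637) x3=(0.8755, 0.1159, -2.1651) x4=(-0.9632, -0.3278, -0.9557)
step 21: x0=(-1.1070, 0.9006, 0.8765) x1=(1.7135, -0.2515, 2.2011) x2=(-0.2834, 0.8923, 1.7721) x3=(0.8566, 0.1008, -2.1902) x4=(-0.9940, -0.3434, -0.9179)
step 22: x0=(-1.1033, 0.9264, 0.8965) x1=(1.7526, -0.2566, 2.2456) x2=(-0.2749, 0.9296, 1.7794) x3=(0.8375, 0.0855, -2.2149) x4=(-1.0246, -0.3589, -0.8803)
step 23: x0=(-1.0990, 0.9521, 0.9170) x1=(1.7919, -0.2617, 2.2900) x2=(-0.2680, 0.9671, 1.7853) x3=(0.8182, 0.0702, -2.2394) x4=(-1.0550, -0.3741, -0.8428)
step 24: x0=(-1.0942, 0.9777, 0.9378) x1=(1.8312, -0.2668, 2.3344) x2=(-0.2626, 1.0049, 1.7900) x3=(0.7986, 0.0548, -2.2635) x4=(-1.0854, -0.3892, -0.8054)
step 25: x0=(-1.0889, 1.0031, 0.9591) x1=(1.8707, -0.2720, 2.3789) x2=(-0.2586, 1.0430, 1.7934) x3=(0.7788, 0.0393, -2.2874) x4=(-1.1156, -0.4040, -0.7681)
step 26: x0=(-1.0830, 1.0284, 0.9809) x1=(1.9103, -0.2773, 2.4233) x2=(-0.2561, 1.0813, 1.7955) x3=(0.7589, 0.0238, -2.3111) x4=(-1.1457, -0.4186, -0.7310)
step 27: x0=(-1.0766, 1.0536, 1.0031) x1=(1.9500, -0.2826, 2.4677) x2=(-0.2552, 1.1199, 1.7963) x3=(0.7387, 0.0081, -2.3344) x4=(-1.1757, -0.4331, -0.6941)
step 28: x0=(-1.0696, 1.0788, 1.0259) x1=(1.9897, -0.2879, 2.5122) x2=(-0.2559, 1.1586, 1.7958) x3=(0.7184, -0.0075, -2.3576) x4=(-1.2056, -0.4474, -0.6572)
step 29: x0=(-1.0619, 1.1038, 1.0491) x1=(2.0296, -0.2933, 2.5566) x2=(-0.2582, 1.1974, 1.7938) x3=(0.6980, -0.0233, -2.3804) x4=(-1.2353, -0.4615, -0.6205)
step 30: x0=(-1.0536, 1.1287, 1.0728) x1=(2.0695, -0.2987, 2.6010) x2=(-0.2621, 1.2363, 1.7905) x3=(0.6774, -0.0391, -2.4030) x4=(-1.2650, -0.4754, -0.5839)
step 31: x0=(-1.0447, 1.1536, 1.0970) x1=(2.1094, -0.3042, 2.6455) x2=(-0.2679, 1.2753, 1.7856) x3=(0.6566, -0.0550, -2.4254) x4=(-1.2946, -0.4891, -0.5475)
step 32: x0=(-1.0350, 1.1785, 1.1218) x1=(2.1495, -0.3097, 2.6899) x2=(-0.2755, 1.3142, 1.7792) x3=(0.6357, -0.0709, -2.4475) x4=(-1.3242, -0.5027, -0.5112)
step 33: x0=(-1.0246, 1.2034, 1.1473) x1=(2.1896, -0.3152, 2.7343) x2=(-0.2850, 1.3531, 1.7712) x3=(0.6147, -0.0868, -2.4694) x4=(-1.3536, -0.5161, -0.4750)
step 34: x0=(-1.0134, 1.2283, 1.1733) x1=(2.2297, -0.3208, 2.7788) x2=(-0.2967, 1.3919, 1.7615) x3=(0.5935, -0.1028, -2.4911) x4=(-1.3829, -0.5294, -0.4389)
step 35: x0=(-1.0013, 1.2532, 1.2000) x1=(2.2699, -0.3264, 2.8232) x2=(-0.3107, 1.4304, 1.7500) x3=(0.5723, -0.1189, -2.5125) x4=(-1.4122, -0.5425, -0.4030)
step 36: x0=(-0.9882, 1.2783, 1.2275) x1=(2.3102, -0.3320, 2.8676) x2=(-0.3271, 1.4685, 1.7366) x3=(0.5509, -0.1350, -2.5338) x4=(-1.4414, -0.5555, -0.3673)
step 37: x0=(-0.9741, 1.3035, 1.2558) x1=(2.3505, -0.3376, 2.9121) x2=(-0.3463, 1.5061, 1.7210) x3=(0.5294, -0.1511, -2.5548) x4=(-1.4706, -0.5683, -0.3316)
step 38: x0=(-0.9587, 1.3290, 1.2849) x1=(2.3908, -0.3432, 2.9565) x2=(-0.3686, 1.5430, 1.7032) x3=(0.5078, -0.1672, -2.5756) x4=(-1.4996, -0.5811, -0.2961)
step 39: x0=(-0.9420, 1.3549, 1.3150) x1=(2.4312, -0.3489, 3.0010) x2=(-0.3944, 1.5788, 1.6830) x3=(0.4861, -0.1834, -2.5962) x4=(-1.5286, -0.5937, -0.2607)
step 40: x0=(-0.9235, 1.3814, 1.3462) x1=(2.4716, -0.3546, 3.0454) x2=(-0.4244, 1.6132, 1.6599) x3=(0.4643, -0.1996, -2.6167) x4=(-1.5576, -0.6062, -0.2255)

(0.4643, -0.1996, -2.6167)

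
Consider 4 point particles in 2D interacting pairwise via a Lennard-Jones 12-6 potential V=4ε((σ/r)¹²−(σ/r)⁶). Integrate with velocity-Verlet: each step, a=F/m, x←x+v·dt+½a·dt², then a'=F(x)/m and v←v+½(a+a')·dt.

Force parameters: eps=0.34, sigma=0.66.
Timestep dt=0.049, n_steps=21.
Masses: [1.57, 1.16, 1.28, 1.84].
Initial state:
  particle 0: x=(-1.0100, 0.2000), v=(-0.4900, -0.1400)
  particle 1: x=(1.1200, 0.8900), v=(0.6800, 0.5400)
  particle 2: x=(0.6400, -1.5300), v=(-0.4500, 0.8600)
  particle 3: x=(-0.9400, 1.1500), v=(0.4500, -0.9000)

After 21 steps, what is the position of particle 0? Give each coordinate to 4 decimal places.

step 0: x0=(-1.0100, 0.2000) x1=(1.1200, 0.8900) x2=(0.6400, -1.5300) x3=(-0.9400, 1.1500)
step 1: x0=(-1.0340, 0.1937) x1=(1.1533, 0.9165) x2=(0.6179, -1.4879) x3=(-0.9180, 1.1054)
step 2: x0=(-1.0578, 0.1887) x1=(1.1866, 0.9429) x2=(0.5959, -1.4457) x3=(-0.8961, 1.0597)
step 3: x0=(-1.0813, 0.1853) x1=(1.2199, 0.9694) x2=(0.5738, -1.4036) x3=(-0.8745, 1.0126)
step 4: x0=(-1.1043, 0.1837) x1=(1.2532, 0.9958) x2=(0.5518, -1.3614) x3=(-0.8532, 0.9641)
step 5: x0=(-1.1268, 0.1838) x1=(1.2864, 1.0223) x2=(0.5297, -1.3192) x3=(-0.8324, 0.9140)
step 6: x0=(-1.1486, 0.1855) x1=(1.3197, 1.0487) x2=(0.5077, -1.2771) x3=(-0.8122, 0.8626)
step 7: x0=(-1.1701, 0.1880) x1=(1.3530, 1.0751) x2=(0.4856, -1.2349) x3=(-0.7922, 0.8106)
step 8: x0=(-1.1921, 0.1895) x1=(1.3862, 1.1016) x2=(0.4635, -1.1927) x3=(-0.7718, 0.7593)
step 9: x0=(-1.2162, 0.1882) x1=(1.4194, 1.1280) x2=(0.4414, -1.1505) x3=(-0.7496, 0.7104)
step 10: x0=(-1.2437, 0.1831) x1=(1.4526, 1.1544) x2=(0.4194, -1.1083) x3=(-0.7245, 0.6648)
step 11: x0=(-1.2738, 0.1756) x1=(1.4859, 1.1809) x2=(0.3973, -1.0661) x3=(-0.6972, 0.6212)
step 12: x0=(-1.3046, 0.1674) x1=(1.5191, 1.2073) x2=(0.3752, -1.0239) x3=(-0.6692, 0.5782)
step 13: x0=(-1.3347, 0.1598) x1=(1.5523, 1.2337) x2=(0.3530, -0.9816) x3=(-0.6418, 0.5347)
step 14: x0=(-1.3634, 0.1529) x1=(1.5855, 1.2601) x2=(0.3309, -0.9393) x3=(-0.6157, 0.4905)
step 15: x0=(-1.3903, 0.1468) x1=(1.6187, 1.2865) x2=(0.3088, -0.8970) x3=(-0.5910, 0.4457)
step 16: x0=(-1.4155, 0.1414) x1=(1.6519, 1.3129) x2=(0.2866, -0.8547) x3=(-0.5678, 0.4003)
step 17: x0=(-1.4392, 0.1364) x1=(1.6851, 1.3393) x2=(0.2643, -0.8123) x3=(-0.5458, 0.3545)
step 18: x0=(-1.4616, 0.1317) x1=(1.7182, 1.3657) x2=(0.2420, -0.7698) x3=(-0.5248, 0.3083)
step 19: x0=(-1.4828, 0.1272) x1=(1.7514, 1.3921) x2=(0.2196, -0.7271) x3=(-0.5048, 0.2619)
step 20: x0=(-1.5032, 0.1228) x1=(1.7846, 1.4185) x2=(0.1970, -0.6842) x3=(-0.4854, 0.2151)
step 21: x0=(-1.5227, 0.1185) x1=(1.8178, 1.4449) x2=(0.1741, -0.6409) x3=(-0.4665, 0.1681)

(-1.5227, 0.1185)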